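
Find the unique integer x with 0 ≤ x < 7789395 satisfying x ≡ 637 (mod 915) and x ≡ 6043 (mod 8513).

Write x = 637 + 915·k. Then 915·k ≡ 6043 − 637 ≡ 5406 (mod 8513).
Need 915⁻¹ mod 8513. Extended Euclid on (8513, 915):
8513 = 9·915 + 278
915 = 3·278 + 81
278 = 3·81 + 35
81 = 2·35 + 11
35 = 3·11 + 2
11 = 5·2 + 1
2 = 2·1 + 0
Back-substitute:
1 = 11 − 5·2
1 = −5·35 + 16·11
1 = 16·81 − 37·35
1 = −37·278 + 127·81
1 = 127·915 − 418·278
1 = −418·8513 + 3889·915
915⁻¹ ≡ 3889 (mod 8513), so k ≡ 3889·5406 ≡ 5337 (mod 8513).
x = 637 + 915·5337 = 4883992.

4883992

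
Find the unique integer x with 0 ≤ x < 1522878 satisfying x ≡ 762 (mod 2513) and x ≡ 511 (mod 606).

Write x = 762 + 2513·k. Then 2513·k ≡ 511 − 762 ≡ 355 (mod 606).
Need 2513⁻¹ mod 606. Extended Euclid on (606, 89):
606 = 6·89 + 72
89 = 1·72 + 17
72 = 4·17 + 4
17 = 4·4 + 1
4 = 4·1 + 0
Back-substitute:
1 = 17 − 4·4
1 = −4·72 + 17·17
1 = 17·89 − 21·72
1 = −21·606 + 143·89
2513⁻¹ ≡ 143 (mod 606), so k ≡ 143·355 ≡ 467 (mod 606).
x = 762 + 2513·467 = 1174333.

1174333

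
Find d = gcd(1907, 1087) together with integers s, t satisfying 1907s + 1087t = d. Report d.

1

Repeated division:
1907 = 1×1087 + 820
1087 = 1×820 + 267
820 = 3×267 + 19
267 = 14×19 + 1
19 = 19×1 + 0
gcd(1907, 1087) = 1.
Back-substituting:
1 = 267 − 14·19
1 = −14·820 + 43·267
1 = 43·1087 − 57·820
1 = −57·1907 + 100·1087
So 1 = (-57)·1907 + (100)·1087.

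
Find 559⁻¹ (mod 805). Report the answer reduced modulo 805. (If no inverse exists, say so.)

769

gcd(805, 559) by repeated division:
805 = 1·559 + 246
559 = 2·246 + 67
246 = 3·67 + 45
67 = 1·45 + 22
45 = 2·22 + 1
22 = 22·1 + 0
gcd = 1, so the inverse exists. Back-substitute:
1 = 45 − 2·22
1 = −2·67 + 3·45
1 = 3·246 − 11·67
1 = −11·559 + 25·246
1 = 25·805 − 36·559
Thus 559·(-36) ≡ 1 (mod 805); reducing, -36 mod 805 = 769.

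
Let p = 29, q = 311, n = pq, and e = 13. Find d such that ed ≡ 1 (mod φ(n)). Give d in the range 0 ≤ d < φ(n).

6677

φ(n) = (p−1)(q−1) = 28·310 = 8680.
Need d with 13·d ≡ 1 (mod 8680). Apply the extended Euclidean algorithm:
8680 = 667*13 + 9
13 = 1*9 + 4
9 = 2*4 + 1
4 = 4*1 + 0
Back-substitute:
1 = 9 − 2·4
1 = −2·13 + 3·9
1 = 3·8680 − 2003·13
So 13·(-2003) ≡ 1 (mod 8680), hence d ≡ -2003 ≡ 6677 (mod 8680).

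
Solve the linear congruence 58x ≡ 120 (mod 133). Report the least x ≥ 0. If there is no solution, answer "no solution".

25

First find gcd(58, 133):
133 = 2×58 + 17
58 = 3×17 + 7
17 = 2×7 + 3
7 = 2×3 + 1
3 = 3×1 + 0
gcd = 1, so a unique solution mod 133 exists.
Back-substitute for the Bézout coefficients:
1 = 7 − 2·3
1 = −2·17 + 5·7
1 = 5·58 − 17·17
1 = −17·133 + 39·58
So 58·(39) ≡ 1 (mod 133), giving 58⁻¹ ≡ 39.
x ≡ 58⁻¹·120 ≡ 39·120 ≡ 25 (mod 133).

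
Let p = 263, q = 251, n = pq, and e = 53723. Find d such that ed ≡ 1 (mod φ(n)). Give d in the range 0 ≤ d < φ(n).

63787

φ(n) = (p−1)(q−1) = 262·250 = 65500.
Need d with 53723·d ≡ 1 (mod 65500). Apply the extended Euclidean algorithm:
65500 = 1*53723 + 11777
53723 = 4*11777 + 6615
11777 = 1*6615 + 5162
6615 = 1*5162 + 1453
5162 = 3*1453 + 803
1453 = 1*803 + 650
803 = 1*650 + 153
650 = 4*153 + 38
153 = 4*38 + 1
38 = 38*1 + 0
Back-substitute:
1 = 153 − 4·38
1 = −4·650 + 17·153
1 = 17·803 − 21·650
1 = −21·1453 + 38·803
1 = 38·5162 − 135·1453
1 = −135·6615 + 173·5162
1 = 173·11777 − 308·6615
1 = −308·53723 + 1405·11777
1 = 1405·65500 − 1713·53723
So 53723·(-1713) ≡ 1 (mod 65500), hence d ≡ -1713 ≡ 63787 (mod 65500).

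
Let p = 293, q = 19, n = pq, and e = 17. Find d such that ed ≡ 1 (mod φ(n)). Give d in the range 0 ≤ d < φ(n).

3401

φ(n) = (p−1)(q−1) = 292·18 = 5256.
Need d with 17·d ≡ 1 (mod 5256). Apply the extended Euclidean algorithm:
5256 = 309·17 + 3
17 = 5·3 + 2
3 = 1·2 + 1
2 = 2·1 + 0
Back-substitute:
1 = 3 − 2
1 = −17 + 6·3
1 = 6·5256 − 1855·17
So 17·(-1855) ≡ 1 (mod 5256), hence d ≡ -1855 ≡ 3401 (mod 5256).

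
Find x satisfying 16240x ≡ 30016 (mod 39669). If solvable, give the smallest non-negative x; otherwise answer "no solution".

First find gcd(16240, 39669):
39669 = 2×16240 + 7189
16240 = 2×7189 + 1862
7189 = 3×1862 + 1603
1862 = 1×1603 + 259
1603 = 6×259 + 49
259 = 5×49 + 14
49 = 3×14 + 7
14 = 2×7 + 0
gcd = 7 and 7 | 30016, so solutions exist. Divide through by 7: 2320x ≡ 4288 (mod 5667).
Now find 2320⁻¹ mod 5667:
5667 = 2*2320 + 1027
2320 = 2*1027 + 266
1027 = 3*266 + 229
266 = 1*229 + 37
229 = 6*37 + 7
37 = 5*7 + 2
7 = 3*2 + 1
2 = 2*1 + 0
Back-substitute:
1 = 7 − 3·2
1 = −3·37 + 16·7
1 = 16·229 − 99·37
1 = −99·266 + 115·229
1 = 115·1027 − 444·266
1 = −444·2320 + 1003·1027
1 = 1003·5667 − 2450·2320
So 2320·(-2450) ≡ 1 (mod 5667), i.e. 2320⁻¹ ≡ 3217.
Then x ≡ 3217·4288 ≡ 1018 (mod 5667); the smallest non-negative solution is x = 1018.

1018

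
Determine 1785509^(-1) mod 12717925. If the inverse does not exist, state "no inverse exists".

no inverse exists

Compute gcd(1785509, 12717925):
12717925 = 7*1785509 + 219362
1785509 = 8*219362 + 30613
219362 = 7*30613 + 5071
30613 = 6*5071 + 187
5071 = 27*187 + 22
187 = 8*22 + 11
22 = 2*11 + 0
gcd(1785509, 12717925) = 11 ≠ 1, so 1785509 has no multiplicative inverse modulo 12717925.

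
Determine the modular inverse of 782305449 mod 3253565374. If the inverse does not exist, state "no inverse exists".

2929909329

gcd(3253565374, 782305449) by repeated division:
3253565374 = 4*782305449 + 124343578
782305449 = 6*124343578 + 36243981
124343578 = 3*36243981 + 15611635
36243981 = 2*15611635 + 5020711
15611635 = 3*5020711 + 549502
5020711 = 9*549502 + 75193
549502 = 7*75193 + 23151
75193 = 3*23151 + 5740
23151 = 4*5740 + 191
5740 = 30*191 + 10
191 = 19*10 + 1
10 = 10*1 + 0
The gcd is 1. Working backward:
1 = 191 − 19·10
1 = −19·5740 + 571·191
1 = 571·23151 − 2303·5740
1 = −2303·75193 + 7480·23151
1 = 7480·549502 − 54663·75193
1 = −54663·5020711 + 499447·549502
1 = 499447·15611635 − 1553004·5020711
1 = −1553004·36243981 + 3605455·15611635
1 = 3605455·124343578 − 12369369·36243981
1 = −12369369·782305449 + 77821669·124343578
1 = 77821669·3253565374 − 323656045·782305449
So 782305449·(-323656045) ≡ 1 (mod 3253565374), and -323656045 ≡ 2929909329 (mod 3253565374).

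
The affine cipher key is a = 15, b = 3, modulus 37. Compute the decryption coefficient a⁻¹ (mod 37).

Extended Euclidean algorithm:
37 = 2×15 + 7
15 = 2×7 + 1
7 = 7×1 + 0
The gcd is 1. Working backward:
1 = 15 − 2·7
1 = −2·37 + 5·15
So 15·5 ≡ 1 (mod 37).

5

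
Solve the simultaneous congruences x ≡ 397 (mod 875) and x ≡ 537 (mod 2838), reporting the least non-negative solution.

1689147

Write x = 397 + 875·k. Then 875·k ≡ 537 − 397 ≡ 140 (mod 2838).
Need 875⁻¹ mod 2838. Extended Euclid on (2838, 875):
2838 = 3*875 + 213
875 = 4*213 + 23
213 = 9*23 + 6
23 = 3*6 + 5
6 = 1*5 + 1
5 = 5*1 + 0
Back-substitute:
1 = 6 − 5
1 = −23 + 4·6
1 = 4·213 − 37·23
1 = −37·875 + 152·213
1 = 152·2838 − 493·875
875⁻¹ ≡ 2345 (mod 2838), so k ≡ 2345·140 ≡ 1930 (mod 2838).
x = 397 + 875·1930 = 1689147.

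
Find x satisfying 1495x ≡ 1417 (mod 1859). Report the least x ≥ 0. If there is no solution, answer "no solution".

134

First find gcd(1495, 1859):
1859 = 1×1495 + 364
1495 = 4×364 + 39
364 = 9×39 + 13
39 = 3×13 + 0
gcd = 13 and 13 | 1417, so solutions exist. Divide through by 13: 115x ≡ 109 (mod 143).
Now find 115⁻¹ mod 143:
143 = 1×115 + 28
115 = 4×28 + 3
28 = 9×3 + 1
3 = 3×1 + 0
Back-substitute:
1 = 28 − 9·3
1 = −9·115 + 37·28
1 = 37·143 − 46·115
So 115·(-46) ≡ 1 (mod 143), i.e. 115⁻¹ ≡ 97.
Then x ≡ 97·109 ≡ 134 (mod 143); the smallest non-negative solution is x = 134.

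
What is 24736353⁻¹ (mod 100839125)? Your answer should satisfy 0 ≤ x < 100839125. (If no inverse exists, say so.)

77504642

Apply the Euclidean algorithm to 100839125 and 24736353:
100839125 = 4*24736353 + 1893713
24736353 = 13*1893713 + 118084
1893713 = 16*118084 + 4369
118084 = 27*4369 + 121
4369 = 36*121 + 13
121 = 9*13 + 4
13 = 3*4 + 1
4 = 4*1 + 0
gcd = 1, so the inverse exists. Back-substitute:
1 = 13 − 3·4
1 = −3·121 + 28·13
1 = 28·4369 − 1011·121
1 = −1011·118084 + 27325·4369
1 = 27325·1893713 − 438211·118084
1 = −438211·24736353 + 5724068·1893713
1 = 5724068·100839125 − 23334483·24736353
So 24736353·(-23334483) ≡ 1 (mod 100839125), and -23334483 ≡ 77504642 (mod 100839125).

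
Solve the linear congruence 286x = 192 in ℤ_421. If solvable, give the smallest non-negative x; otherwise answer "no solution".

First find gcd(286, 421):
421 = 1×286 + 135
286 = 2×135 + 16
135 = 8×16 + 7
16 = 2×7 + 2
7 = 3×2 + 1
2 = 2×1 + 0
gcd = 1, so a unique solution mod 421 exists.
Back-substitute for the Bézout coefficients:
1 = 7 − 3·2
1 = −3·16 + 7·7
1 = 7·135 − 59·16
1 = −59·286 + 125·135
1 = 125·421 − 184·286
So 286·(-184) ≡ 1 (mod 421), giving 286⁻¹ ≡ 237.
x ≡ 286⁻¹·192 ≡ 237·192 ≡ 36 (mod 421).

36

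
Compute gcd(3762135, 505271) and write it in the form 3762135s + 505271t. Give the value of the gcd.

13

Apply Euclid's algorithm to 3762135 and 505271:
3762135 = 7×505271 + 225238
505271 = 2×225238 + 54795
225238 = 4×54795 + 6058
54795 = 9×6058 + 273
6058 = 22×273 + 52
273 = 5×52 + 13
52 = 4×13 + 0
gcd(3762135, 505271) = 13.
Back-substituting:
13 = 273 − 5·52
13 = −5·6058 + 111·273
13 = 111·54795 − 1004·6058
13 = −1004·225238 + 4127·54795
13 = 4127·505271 − 9258·225238
13 = −9258·3762135 + 68933·505271
So 13 = (-9258)·3762135 + (68933)·505271.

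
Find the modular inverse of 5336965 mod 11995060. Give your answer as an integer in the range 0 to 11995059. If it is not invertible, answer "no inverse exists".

Compute gcd(5336965, 11995060):
11995060 = 2×5336965 + 1321130
5336965 = 4×1321130 + 52445
1321130 = 25×52445 + 10005
52445 = 5×10005 + 2420
10005 = 4×2420 + 325
2420 = 7×325 + 145
325 = 2×145 + 35
145 = 4×35 + 5
35 = 7×5 + 0
gcd(5336965, 11995060) = 5 ≠ 1, so 5336965 has no multiplicative inverse modulo 11995060.

no inverse exists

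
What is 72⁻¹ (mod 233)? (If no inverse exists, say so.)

Apply the Euclidean algorithm to 233 and 72:
233 = 3·72 + 17
72 = 4·17 + 4
17 = 4·4 + 1
4 = 4·1 + 0
The gcd is 1. Working backward:
1 = 17 − 4·4
1 = −4·72 + 17·17
1 = 17·233 − 55·72
So 72·(-55) ≡ 1 (mod 233), and -55 ≡ 178 (mod 233).

178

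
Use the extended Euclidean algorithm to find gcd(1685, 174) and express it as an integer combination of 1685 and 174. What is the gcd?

1

Apply Euclid's algorithm to 1685 and 174:
1685 = 9×174 + 119
174 = 1×119 + 55
119 = 2×55 + 9
55 = 6×9 + 1
9 = 9×1 + 0
gcd(1685, 174) = 1.
Express as a combination:
1 = 55 − 6·9
1 = −6·119 + 13·55
1 = 13·174 − 19·119
1 = −19·1685 + 184·174
So 1 = (-19)·1685 + (184)·174.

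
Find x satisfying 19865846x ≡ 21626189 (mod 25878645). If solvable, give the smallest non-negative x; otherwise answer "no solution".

First find gcd(19865846, 25878645):
25878645 = 1·19865846 + 6012799
19865846 = 3·6012799 + 1827449
6012799 = 3·1827449 + 530452
1827449 = 3·530452 + 236093
530452 = 2·236093 + 58266
236093 = 4·58266 + 3029
58266 = 19·3029 + 715
3029 = 4·715 + 169
715 = 4·169 + 39
169 = 4·39 + 13
39 = 3·13 + 0
gcd = 13 and 13 | 21626189, so solutions exist. Divide through by 13: 1528142x ≡ 1663553 (mod 1990665).
Now find 1528142⁻¹ mod 1990665:
1990665 = 1·1528142 + 462523
1528142 = 3·462523 + 140573
462523 = 3·140573 + 40804
140573 = 3·40804 + 18161
40804 = 2·18161 + 4482
18161 = 4·4482 + 233
4482 = 19·233 + 55
233 = 4·55 + 13
55 = 4·13 + 3
13 = 4·3 + 1
3 = 3·1 + 0
Back-substitute:
1 = 13 − 4·3
1 = −4·55 + 17·13
1 = 17·233 − 72·55
1 = −72·4482 + 1385·233
1 = 1385·18161 − 5612·4482
1 = −5612·40804 + 12609·18161
1 = 12609·140573 − 43439·40804
1 = −43439·462523 + 142926·140573
1 = 142926·1528142 − 472217·462523
1 = −472217·1990665 + 615143·1528142
So 1528142⁻¹ ≡ 615143 (mod 1990665).
Then x ≡ 615143·1663553 ≡ 1733179 (mod 1990665); the smallest non-negative solution is x = 1733179.

1733179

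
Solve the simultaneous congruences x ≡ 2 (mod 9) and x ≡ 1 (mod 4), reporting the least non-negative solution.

Write x = 2 + 9·k. Then 9·k ≡ 1 − 2 ≡ 3 (mod 4).
Need 9⁻¹ mod 4. Extended Euclid on (4, 1):
4 = 4·1 + 0
9⁻¹ ≡ 1 (mod 4), so k ≡ 1·3 ≡ 3 (mod 4).
x = 2 + 9·3 = 29.

29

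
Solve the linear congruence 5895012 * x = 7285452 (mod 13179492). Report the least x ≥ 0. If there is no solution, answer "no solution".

1012913

First find gcd(5895012, 13179492):
13179492 = 2·5895012 + 1389468
5895012 = 4·1389468 + 337140
1389468 = 4·337140 + 40908
337140 = 8·40908 + 9876
40908 = 4·9876 + 1404
9876 = 7·1404 + 48
1404 = 29·48 + 12
48 = 4·12 + 0
gcd = 12 and 12 | 7285452, so solutions exist. Divide through by 12: 491251x ≡ 607121 (mod 1098291).
Now find 491251⁻¹ mod 1098291:
1098291 = 2*491251 + 115789
491251 = 4*115789 + 28095
115789 = 4*28095 + 3409
28095 = 8*3409 + 823
3409 = 4*823 + 117
823 = 7*117 + 4
117 = 29*4 + 1
4 = 4*1 + 0
Back-substitute:
1 = 117 − 29·4
1 = −29·823 + 204·117
1 = 204·3409 − 845·823
1 = −845·28095 + 6964·3409
1 = 6964·115789 − 28701·28095
1 = −28701·491251 + 121768·115789
1 = 121768·1098291 − 272237·491251
So 491251·(-272237) ≡ 1 (mod 1098291), i.e. 491251⁻¹ ≡ 826054.
Then x ≡ 826054·607121 ≡ 1012913 (mod 1098291); the smallest non-negative solution is x = 1012913.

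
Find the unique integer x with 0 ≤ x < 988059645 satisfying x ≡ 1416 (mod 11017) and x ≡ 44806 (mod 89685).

236095726

Write x = 1416 + 11017·k. Then 11017·k ≡ 44806 − 1416 ≡ 43390 (mod 89685).
Need 11017⁻¹ mod 89685. Extended Euclid on (89685, 11017):
89685 = 8·11017 + 1549
11017 = 7·1549 + 174
1549 = 8·174 + 157
174 = 1·157 + 17
157 = 9·17 + 4
17 = 4·4 + 1
4 = 4·1 + 0
Back-substitute:
1 = 17 − 4·4
1 = −4·157 + 37·17
1 = 37·174 − 41·157
1 = −41·1549 + 365·174
1 = 365·11017 − 2596·1549
1 = −2596·89685 + 21133·11017
11017⁻¹ ≡ 21133 (mod 89685), so k ≡ 21133·43390 ≡ 21430 (mod 89685).
x = 1416 + 11017·21430 = 236095726.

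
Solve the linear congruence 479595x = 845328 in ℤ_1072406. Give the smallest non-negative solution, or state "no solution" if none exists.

First find gcd(479595, 1072406):
1072406 = 2*479595 + 113216
479595 = 4*113216 + 26731
113216 = 4*26731 + 6292
26731 = 4*6292 + 1563
6292 = 4*1563 + 40
1563 = 39*40 + 3
40 = 13*3 + 1
3 = 3*1 + 0
gcd = 1, so a unique solution mod 1072406 exists.
Back-substitute for the Bézout coefficients:
1 = 40 − 13·3
1 = −13·1563 + 508·40
1 = 508·6292 − 2045·1563
1 = −2045·26731 + 8688·6292
1 = 8688·113216 − 36797·26731
1 = −36797·479595 + 155876·113216
1 = 155876·1072406 − 348549·479595
So 479595·(-348549) ≡ 1 (mod 1072406), giving 479595⁻¹ ≡ 723857.
x ≡ 479595⁻¹·845328 ≡ 723857·845328 ≡ 1029804 (mod 1072406).

1029804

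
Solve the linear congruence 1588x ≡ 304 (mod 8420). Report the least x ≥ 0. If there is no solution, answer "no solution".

First find gcd(1588, 8420):
8420 = 5*1588 + 480
1588 = 3*480 + 148
480 = 3*148 + 36
148 = 4*36 + 4
36 = 9*4 + 0
gcd = 4 and 4 | 304, so solutions exist. Divide through by 4: 397x ≡ 76 (mod 2105).
Now find 397⁻¹ mod 2105:
2105 = 5*397 + 120
397 = 3*120 + 37
120 = 3*37 + 9
37 = 4*9 + 1
9 = 9*1 + 0
Back-substitute:
1 = 37 − 4·9
1 = −4·120 + 13·37
1 = 13·397 − 43·120
1 = −43·2105 + 228·397
So 397⁻¹ ≡ 228 (mod 2105).
Then x ≡ 228·76 ≡ 488 (mod 2105); the smallest non-negative solution is x = 488.

488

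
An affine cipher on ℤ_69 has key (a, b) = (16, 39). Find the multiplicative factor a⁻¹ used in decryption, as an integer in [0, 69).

13

Extended Euclidean algorithm:
69 = 4·16 + 5
16 = 3·5 + 1
5 = 5·1 + 0
gcd = 1, so the inverse exists. Back-substitute:
1 = 16 − 3·5
1 = −3·69 + 13·16
So 16·13 ≡ 1 (mod 69).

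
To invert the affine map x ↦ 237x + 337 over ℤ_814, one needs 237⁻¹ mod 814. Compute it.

Apply the Euclidean algorithm to 814 and 237:
814 = 3·237 + 103
237 = 2·103 + 31
103 = 3·31 + 10
31 = 3·10 + 1
10 = 10·1 + 0
Since gcd(237, 814) = 1, back-substitute to write 1 as a combination:
1 = 31 − 3·10
1 = −3·103 + 10·31
1 = 10·237 − 23·103
1 = −23·814 + 79·237
So 237·79 ≡ 1 (mod 814).

79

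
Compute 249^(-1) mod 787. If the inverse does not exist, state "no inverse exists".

177

Apply the Euclidean algorithm to 787 and 249:
787 = 3×249 + 40
249 = 6×40 + 9
40 = 4×9 + 4
9 = 2×4 + 1
4 = 4×1 + 0
gcd = 1, so the inverse exists. Back-substitute:
1 = 9 − 2·4
1 = −2·40 + 9·9
1 = 9·249 − 56·40
1 = −56·787 + 177·249
So 249·177 ≡ 1 (mod 787).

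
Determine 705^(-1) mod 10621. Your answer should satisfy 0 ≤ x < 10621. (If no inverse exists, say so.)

Extended Euclidean algorithm:
10621 = 15·705 + 46
705 = 15·46 + 15
46 = 3·15 + 1
15 = 15·1 + 0
gcd = 1, so the inverse exists. Back-substitute:
1 = 46 − 3·15
1 = −3·705 + 46·46
1 = 46·10621 − 693·705
Hence 705⁻¹ ≡ -693 ≡ 9928 (mod 10621).

9928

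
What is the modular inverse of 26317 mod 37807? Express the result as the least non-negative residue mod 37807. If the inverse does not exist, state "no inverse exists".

4090

gcd(37807, 26317) by repeated division:
37807 = 1·26317 + 11490
26317 = 2·11490 + 3337
11490 = 3·3337 + 1479
3337 = 2·1479 + 379
1479 = 3·379 + 342
379 = 1·342 + 37
342 = 9·37 + 9
37 = 4·9 + 1
9 = 9·1 + 0
gcd = 1, so the inverse exists. Back-substitute:
1 = 37 − 4·9
1 = −4·342 + 37·37
1 = 37·379 − 41·342
1 = −41·1479 + 160·379
1 = 160·3337 − 361·1479
1 = −361·11490 + 1243·3337
1 = 1243·26317 − 2847·11490
1 = −2847·37807 + 4090·26317
So 26317·4090 ≡ 1 (mod 37807).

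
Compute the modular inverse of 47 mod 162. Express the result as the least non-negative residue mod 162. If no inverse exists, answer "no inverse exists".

Apply the Euclidean algorithm to 162 and 47:
162 = 3·47 + 21
47 = 2·21 + 5
21 = 4·5 + 1
5 = 5·1 + 0
gcd = 1, so the inverse exists. Back-substitute:
1 = 21 − 4·5
1 = −4·47 + 9·21
1 = 9·162 − 31·47
Hence 47⁻¹ ≡ -31 ≡ 131 (mod 162).

131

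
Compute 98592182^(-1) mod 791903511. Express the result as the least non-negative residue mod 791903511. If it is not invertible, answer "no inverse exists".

Run Euclid on (791903511, 98592182):
791903511 = 8×98592182 + 3166055
98592182 = 31×3166055 + 444477
3166055 = 7×444477 + 54716
444477 = 8×54716 + 6749
54716 = 8×6749 + 724
6749 = 9×724 + 233
724 = 3×233 + 25
233 = 9×25 + 8
25 = 3×8 + 1
8 = 8×1 + 0
Since gcd(98592182, 791903511) = 1, back-substitute to write 1 as a combination:
1 = 25 − 3·8
1 = −3·233 + 28·25
1 = 28·724 − 87·233
1 = −87·6749 + 811·724
1 = 811·54716 − 6575·6749
1 = −6575·444477 + 53411·54716
1 = 53411·3166055 − 380452·444477
1 = −380452·98592182 + 11847423·3166055
1 = 11847423·791903511 − 95159836·98592182
Hence 98592182⁻¹ ≡ -95159836 ≡ 696743675 (mod 791903511).

696743675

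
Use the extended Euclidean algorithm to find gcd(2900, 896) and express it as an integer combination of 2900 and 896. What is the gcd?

4

Apply Euclid's algorithm to 2900 and 896:
2900 = 3·896 + 212
896 = 4·212 + 48
212 = 4·48 + 20
48 = 2·20 + 8
20 = 2·8 + 4
8 = 2·4 + 0
gcd(2900, 896) = 4.
Express as a combination:
4 = 20 − 2·8
4 = −2·48 + 5·20
4 = 5·212 − 22·48
4 = −22·896 + 93·212
4 = 93·2900 − 301·896
So 4 = (93)·2900 + (-301)·896.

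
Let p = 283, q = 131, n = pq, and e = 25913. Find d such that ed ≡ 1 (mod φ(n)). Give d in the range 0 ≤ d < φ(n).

1037

φ(n) = (p−1)(q−1) = 282·130 = 36660.
Need d with 25913·d ≡ 1 (mod 36660). Apply the extended Euclidean algorithm:
36660 = 1·25913 + 10747
25913 = 2·10747 + 4419
10747 = 2·4419 + 1909
4419 = 2·1909 + 601
1909 = 3·601 + 106
601 = 5·106 + 71
106 = 1·71 + 35
71 = 2·35 + 1
35 = 35·1 + 0
Back-substitute:
1 = 71 − 2·35
1 = −2·106 + 3·71
1 = 3·601 − 17·106
1 = −17·1909 + 54·601
1 = 54·4419 − 125·1909
1 = −125·10747 + 304·4419
1 = 304·25913 − 733·10747
1 = −733·36660 + 1037·25913
So 25913·1037 ≡ 1 (mod 36660), hence d = 1037.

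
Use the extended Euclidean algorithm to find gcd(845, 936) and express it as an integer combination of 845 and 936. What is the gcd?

Repeated division:
936 = 1*845 + 91
845 = 9*91 + 26
91 = 3*26 + 13
26 = 2*13 + 0
gcd(845, 936) = 13.
Back-substituting:
13 = 91 − 3·26
13 = −3·845 + 28·91
13 = 28·936 − 31·845
So 13 = (28)·936 + (-31)·845.

13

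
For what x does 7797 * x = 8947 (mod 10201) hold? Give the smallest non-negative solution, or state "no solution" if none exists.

1927

First find gcd(7797, 10201):
10201 = 1*7797 + 2404
7797 = 3*2404 + 585
2404 = 4*585 + 64
585 = 9*64 + 9
64 = 7*9 + 1
9 = 9*1 + 0
gcd = 1, so a unique solution mod 10201 exists.
Back-substitute for the Bézout coefficients:
1 = 64 − 7·9
1 = −7·585 + 64·64
1 = 64·2404 − 263·585
1 = −263·7797 + 853·2404
1 = 853·10201 − 1116·7797
So 7797·(-1116) ≡ 1 (mod 10201), giving 7797⁻¹ ≡ 9085.
x ≡ 7797⁻¹·8947 ≡ 9085·8947 ≡ 1927 (mod 10201).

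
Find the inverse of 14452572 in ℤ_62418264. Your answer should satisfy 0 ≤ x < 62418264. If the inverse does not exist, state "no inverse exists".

Compute gcd(14452572, 62418264):
62418264 = 4*14452572 + 4607976
14452572 = 3*4607976 + 628644
4607976 = 7*628644 + 207468
628644 = 3*207468 + 6240
207468 = 33*6240 + 1548
6240 = 4*1548 + 48
1548 = 32*48 + 12
48 = 4*12 + 0
gcd(14452572, 62418264) = 12 ≠ 1, so 14452572 has no multiplicative inverse modulo 62418264.

no inverse exists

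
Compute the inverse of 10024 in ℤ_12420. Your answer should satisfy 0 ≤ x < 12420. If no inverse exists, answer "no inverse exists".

Compute gcd(10024, 12420):
12420 = 1*10024 + 2396
10024 = 4*2396 + 440
2396 = 5*440 + 196
440 = 2*196 + 48
196 = 4*48 + 4
48 = 12*4 + 0
The gcd is 4, not 1, hence no inverse exists.

no inverse exists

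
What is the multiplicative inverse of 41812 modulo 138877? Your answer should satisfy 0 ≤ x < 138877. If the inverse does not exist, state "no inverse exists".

gcd(138877, 41812) by repeated division:
138877 = 3*41812 + 13441
41812 = 3*13441 + 1489
13441 = 9*1489 + 40
1489 = 37*40 + 9
40 = 4*9 + 4
9 = 2*4 + 1
4 = 4*1 + 0
The gcd is 1. Working backward:
1 = 9 − 2·4
1 = −2·40 + 9·9
1 = 9·1489 − 335·40
1 = −335·13441 + 3024·1489
1 = 3024·41812 − 9407·13441
1 = −9407·138877 + 31245·41812
So 41812·31245 ≡ 1 (mod 138877).

31245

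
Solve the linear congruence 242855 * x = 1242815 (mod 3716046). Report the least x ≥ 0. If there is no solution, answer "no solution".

768523

First find gcd(242855, 3716046):
3716046 = 15*242855 + 73221
242855 = 3*73221 + 23192
73221 = 3*23192 + 3645
23192 = 6*3645 + 1322
3645 = 2*1322 + 1001
1322 = 1*1001 + 321
1001 = 3*321 + 38
321 = 8*38 + 17
38 = 2*17 + 4
17 = 4*4 + 1
4 = 4*1 + 0
gcd = 1, so a unique solution mod 3716046 exists.
Back-substitute for the Bézout coefficients:
1 = 17 − 4·4
1 = −4·38 + 9·17
1 = 9·321 − 76·38
1 = −76·1001 + 237·321
1 = 237·1322 − 313·1001
1 = −313·3645 + 863·1322
1 = 863·23192 − 5491·3645
1 = −5491·73221 + 17336·23192
1 = 17336·242855 − 57499·73221
1 = −57499·3716046 + 879821·242855
So 242855·(879821) ≡ 1 (mod 3716046), giving 242855⁻¹ ≡ 879821.
x ≡ 242855⁻¹·1242815 ≡ 879821·1242815 ≡ 768523 (mod 3716046).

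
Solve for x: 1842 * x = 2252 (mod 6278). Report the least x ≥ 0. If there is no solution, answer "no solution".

First find gcd(1842, 6278):
6278 = 3·1842 + 752
1842 = 2·752 + 338
752 = 2·338 + 76
338 = 4·76 + 34
76 = 2·34 + 8
34 = 4·8 + 2
8 = 4·2 + 0
gcd = 2 and 2 | 2252, so solutions exist. Divide through by 2: 921x ≡ 1126 (mod 3139).
Now find 921⁻¹ mod 3139:
3139 = 3*921 + 376
921 = 2*376 + 169
376 = 2*169 + 38
169 = 4*38 + 17
38 = 2*17 + 4
17 = 4*4 + 1
4 = 4*1 + 0
Back-substitute:
1 = 17 − 4·4
1 = −4·38 + 9·17
1 = 9·169 − 40·38
1 = −40·376 + 89·169
1 = 89·921 − 218·376
1 = −218·3139 + 743·921
So 921⁻¹ ≡ 743 (mod 3139).
Then x ≡ 743·1126 ≡ 1644 (mod 3139); the smallest non-negative solution is x = 1644.

1644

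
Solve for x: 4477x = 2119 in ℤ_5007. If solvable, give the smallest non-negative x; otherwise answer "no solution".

3841

First find gcd(4477, 5007):
5007 = 1×4477 + 530
4477 = 8×530 + 237
530 = 2×237 + 56
237 = 4×56 + 13
56 = 4×13 + 4
13 = 3×4 + 1
4 = 4×1 + 0
gcd = 1, so a unique solution mod 5007 exists.
Back-substitute for the Bézout coefficients:
1 = 13 − 3·4
1 = −3·56 + 13·13
1 = 13·237 − 55·56
1 = −55·530 + 123·237
1 = 123·4477 − 1039·530
1 = −1039·5007 + 1162·4477
So 4477·(1162) ≡ 1 (mod 5007), giving 4477⁻¹ ≡ 1162.
x ≡ 4477⁻¹·2119 ≡ 1162·2119 ≡ 3841 (mod 5007).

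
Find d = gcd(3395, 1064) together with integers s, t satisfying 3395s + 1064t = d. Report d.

7

Repeated division:
3395 = 3*1064 + 203
1064 = 5*203 + 49
203 = 4*49 + 7
49 = 7*7 + 0
gcd(3395, 1064) = 7.
Express as a combination:
7 = 203 − 4·49
7 = −4·1064 + 21·203
7 = 21·3395 − 67·1064
So 7 = (21)·3395 + (-67)·1064.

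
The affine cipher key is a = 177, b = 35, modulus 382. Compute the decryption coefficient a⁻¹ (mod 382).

341

gcd(382, 177) by repeated division:
382 = 2*177 + 28
177 = 6*28 + 9
28 = 3*9 + 1
9 = 9*1 + 0
gcd = 1, so the inverse exists. Back-substitute:
1 = 28 − 3·9
1 = −3·177 + 19·28
1 = 19·382 − 41·177
Hence 177⁻¹ ≡ -41 ≡ 341 (mod 382).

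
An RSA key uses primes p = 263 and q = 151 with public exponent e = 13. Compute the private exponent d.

36277

φ(n) = (p−1)(q−1) = 262·150 = 39300.
Need d with 13·d ≡ 1 (mod 39300). Apply the extended Euclidean algorithm:
39300 = 3023×13 + 1
13 = 13×1 + 0
Back-substitute:
1 = 39300 − 3023·13
So 13·(-3023) ≡ 1 (mod 39300), hence d ≡ -3023 ≡ 36277 (mod 39300).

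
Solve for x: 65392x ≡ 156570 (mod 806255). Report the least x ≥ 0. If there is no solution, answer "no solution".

First find gcd(65392, 806255):
806255 = 12×65392 + 21551
65392 = 3×21551 + 739
21551 = 29×739 + 120
739 = 6×120 + 19
120 = 6×19 + 6
19 = 3×6 + 1
6 = 6×1 + 0
gcd = 1, so a unique solution mod 806255 exists.
Back-substitute for the Bézout coefficients:
1 = 19 − 3·6
1 = −3·120 + 19·19
1 = 19·739 − 117·120
1 = −117·21551 + 3412·739
1 = 3412·65392 − 10353·21551
1 = −10353·806255 + 127648·65392
So 65392·(127648) ≡ 1 (mod 806255), giving 65392⁻¹ ≡ 127648.
x ≡ 65392⁻¹·156570 ≡ 127648·156570 ≡ 398420 (mod 806255).

398420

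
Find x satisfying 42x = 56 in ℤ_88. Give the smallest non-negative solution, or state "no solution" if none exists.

16

First find gcd(42, 88):
88 = 2·42 + 4
42 = 10·4 + 2
4 = 2·2 + 0
gcd = 2 and 2 | 56, so solutions exist. Divide through by 2: 21x ≡ 28 (mod 44).
Now find 21⁻¹ mod 44:
44 = 2*21 + 2
21 = 10*2 + 1
2 = 2*1 + 0
Back-substitute:
1 = 21 − 10·2
1 = −10·44 + 21·21
So 21⁻¹ ≡ 21 (mod 44).
Then x ≡ 21·28 ≡ 16 (mod 44); the smallest non-negative solution is x = 16.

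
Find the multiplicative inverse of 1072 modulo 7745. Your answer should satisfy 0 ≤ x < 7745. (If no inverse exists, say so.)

6813

Extended Euclidean algorithm:
7745 = 7·1072 + 241
1072 = 4·241 + 108
241 = 2·108 + 25
108 = 4·25 + 8
25 = 3·8 + 1
8 = 8·1 + 0
gcd = 1, so the inverse exists. Back-substitute:
1 = 25 − 3·8
1 = −3·108 + 13·25
1 = 13·241 − 29·108
1 = −29·1072 + 129·241
1 = 129·7745 − 932·1072
So 1072·(-932) ≡ 1 (mod 7745), and -932 ≡ 6813 (mod 7745).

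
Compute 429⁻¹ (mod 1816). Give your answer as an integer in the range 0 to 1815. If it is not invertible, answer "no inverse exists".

1253

Apply the Euclidean algorithm to 1816 and 429:
1816 = 4*429 + 100
429 = 4*100 + 29
100 = 3*29 + 13
29 = 2*13 + 3
13 = 4*3 + 1
3 = 3*1 + 0
Since gcd(429, 1816) = 1, back-substitute to write 1 as a combination:
1 = 13 − 4·3
1 = −4·29 + 9·13
1 = 9·100 − 31·29
1 = −31·429 + 133·100
1 = 133·1816 − 563·429
Hence 429⁻¹ ≡ -563 ≡ 1253 (mod 1816).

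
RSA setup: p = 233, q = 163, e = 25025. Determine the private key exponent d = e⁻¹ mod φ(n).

φ(n) = (p−1)(q−1) = 232·162 = 37584.
Need d with 25025·d ≡ 1 (mod 37584). Apply the extended Euclidean algorithm:
37584 = 1×25025 + 12559
25025 = 1×12559 + 12466
12559 = 1×12466 + 93
12466 = 134×93 + 4
93 = 23×4 + 1
4 = 4×1 + 0
Back-substitute:
1 = 93 − 23·4
1 = −23·12466 + 3083·93
1 = 3083·12559 − 3106·12466
1 = −3106·25025 + 6189·12559
1 = 6189·37584 − 9295·25025
So 25025·(-9295) ≡ 1 (mod 37584), hence d ≡ -9295 ≡ 28289 (mod 37584).

28289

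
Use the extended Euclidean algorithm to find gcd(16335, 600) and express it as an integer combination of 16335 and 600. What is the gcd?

15

Apply Euclid's algorithm to 16335 and 600:
16335 = 27·600 + 135
600 = 4·135 + 60
135 = 2·60 + 15
60 = 4·15 + 0
gcd(16335, 600) = 15.
Express as a combination:
15 = 135 − 2·60
15 = −2·600 + 9·135
15 = 9·16335 − 245·600
So 15 = (9)·16335 + (-245)·600.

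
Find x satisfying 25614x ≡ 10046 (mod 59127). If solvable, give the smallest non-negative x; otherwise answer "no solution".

no solution

gcd(25614, 59127):
59127 = 2×25614 + 7899
25614 = 3×7899 + 1917
7899 = 4×1917 + 231
1917 = 8×231 + 69
231 = 3×69 + 24
69 = 2×24 + 21
24 = 1×21 + 3
21 = 7×3 + 0
gcd = 3, but 3 ∤ 10046, so the congruence has no solution.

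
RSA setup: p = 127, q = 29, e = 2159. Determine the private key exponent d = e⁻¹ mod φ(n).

φ(n) = (p−1)(q−1) = 126·28 = 3528.
Need d with 2159·d ≡ 1 (mod 3528). Apply the extended Euclidean algorithm:
3528 = 1×2159 + 1369
2159 = 1×1369 + 790
1369 = 1×790 + 579
790 = 1×579 + 211
579 = 2×211 + 157
211 = 1×157 + 54
157 = 2×54 + 49
54 = 1×49 + 5
49 = 9×5 + 4
5 = 1×4 + 1
4 = 4×1 + 0
Back-substitute:
1 = 5 − 4
1 = −49 + 10·5
1 = 10·54 − 11·49
1 = −11·157 + 32·54
1 = 32·211 − 43·157
1 = −43·579 + 118·211
1 = 118·790 − 161·579
1 = −161·1369 + 279·790
1 = 279·2159 − 440·1369
1 = −440·3528 + 719·2159
So 2159·719 ≡ 1 (mod 3528), hence d = 719.

719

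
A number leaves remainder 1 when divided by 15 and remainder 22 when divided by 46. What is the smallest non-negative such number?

436

Write x = 1 + 15·k. Then 15·k ≡ 22 − 1 ≡ 21 (mod 46).
Need 15⁻¹ mod 46. Extended Euclid on (46, 15):
46 = 3·15 + 1
15 = 15·1 + 0
Back-substitute:
1 = 46 − 3·15
15⁻¹ ≡ 43 (mod 46), so k ≡ 43·21 ≡ 29 (mod 46).
x = 1 + 15·29 = 436.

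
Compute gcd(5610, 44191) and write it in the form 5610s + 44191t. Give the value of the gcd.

1

Euclidean algorithm:
44191 = 7×5610 + 4921
5610 = 1×4921 + 689
4921 = 7×689 + 98
689 = 7×98 + 3
98 = 32×3 + 2
3 = 1×2 + 1
2 = 2×1 + 0
gcd(5610, 44191) = 1.
Express as a combination:
1 = 3 − 2
1 = −98 + 33·3
1 = 33·689 − 232·98
1 = −232·4921 + 1657·689
1 = 1657·5610 − 1889·4921
1 = −1889·44191 + 14880·5610
So 1 = (-1889)·44191 + (14880)·5610.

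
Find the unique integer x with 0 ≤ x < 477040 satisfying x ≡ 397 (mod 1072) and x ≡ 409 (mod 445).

194429

Write x = 397 + 1072·k. Then 1072·k ≡ 409 − 397 ≡ 12 (mod 445).
Need 1072⁻¹ mod 445. Extended Euclid on (445, 182):
445 = 2×182 + 81
182 = 2×81 + 20
81 = 4×20 + 1
20 = 20×1 + 0
Back-substitute:
1 = 81 − 4·20
1 = −4·182 + 9·81
1 = 9·445 − 22·182
1072⁻¹ ≡ 423 (mod 445), so k ≡ 423·12 ≡ 181 (mod 445).
x = 397 + 1072·181 = 194429.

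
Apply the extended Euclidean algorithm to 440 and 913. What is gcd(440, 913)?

11

Euclidean algorithm:
913 = 2·440 + 33
440 = 13·33 + 11
33 = 3·11 + 0
gcd(440, 913) = 11.
Working backward:
11 = 440 − 13·33
11 = −13·913 + 27·440
So 11 = (-13)·913 + (27)·440.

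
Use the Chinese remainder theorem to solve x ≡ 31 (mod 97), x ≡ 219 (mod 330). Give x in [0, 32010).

10119

Write x = 31 + 97·k. Then 97·k ≡ 219 − 31 ≡ 188 (mod 330).
Need 97⁻¹ mod 330. Extended Euclid on (330, 97):
330 = 3·97 + 39
97 = 2·39 + 19
39 = 2·19 + 1
19 = 19·1 + 0
Back-substitute:
1 = 39 − 2·19
1 = −2·97 + 5·39
1 = 5·330 − 17·97
97⁻¹ ≡ 313 (mod 330), so k ≡ 313·188 ≡ 104 (mod 330).
x = 31 + 97·104 = 10119.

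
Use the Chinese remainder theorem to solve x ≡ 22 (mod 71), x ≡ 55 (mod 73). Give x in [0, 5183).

Write x = 22 + 71·k. Then 71·k ≡ 55 − 22 ≡ 33 (mod 73).
Need 71⁻¹ mod 73. Extended Euclid on (73, 71):
73 = 1·71 + 2
71 = 35·2 + 1
2 = 2·1 + 0
Back-substitute:
1 = 71 − 35·2
1 = −35·73 + 36·71
71⁻¹ ≡ 36 (mod 73), so k ≡ 36·33 ≡ 20 (mod 73).
x = 22 + 71·20 = 1442.

1442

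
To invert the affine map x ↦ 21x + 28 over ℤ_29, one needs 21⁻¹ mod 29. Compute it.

Apply the Euclidean algorithm to 29 and 21:
29 = 1·21 + 8
21 = 2·8 + 5
8 = 1·5 + 3
5 = 1·3 + 2
3 = 1·2 + 1
2 = 2·1 + 0
gcd = 1, so the inverse exists. Back-substitute:
1 = 3 − 2
1 = −5 + 2·3
1 = 2·8 − 3·5
1 = −3·21 + 8·8
1 = 8·29 − 11·21
So 21·(-11) ≡ 1 (mod 29), and -11 ≡ 18 (mod 29).

18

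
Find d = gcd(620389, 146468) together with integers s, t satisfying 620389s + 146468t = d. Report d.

7

Euclidean algorithm:
620389 = 4·146468 + 34517
146468 = 4·34517 + 8400
34517 = 4·8400 + 917
8400 = 9·917 + 147
917 = 6·147 + 35
147 = 4·35 + 7
35 = 5·7 + 0
gcd(620389, 146468) = 7.
Back-substituting:
7 = 147 − 4·35
7 = −4·917 + 25·147
7 = 25·8400 − 229·917
7 = −229·34517 + 941·8400
7 = 941·146468 − 3993·34517
7 = −3993·620389 + 16913·146468
So 7 = (-3993)·620389 + (16913)·146468.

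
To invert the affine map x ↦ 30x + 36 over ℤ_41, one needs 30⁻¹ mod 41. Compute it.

gcd(41, 30) by repeated division:
41 = 1×30 + 11
30 = 2×11 + 8
11 = 1×8 + 3
8 = 2×3 + 2
3 = 1×2 + 1
2 = 2×1 + 0
The gcd is 1. Working backward:
1 = 3 − 2
1 = −8 + 3·3
1 = 3·11 − 4·8
1 = −4·30 + 11·11
1 = 11·41 − 15·30
So 30·(-15) ≡ 1 (mod 41), and -15 ≡ 26 (mod 41).

26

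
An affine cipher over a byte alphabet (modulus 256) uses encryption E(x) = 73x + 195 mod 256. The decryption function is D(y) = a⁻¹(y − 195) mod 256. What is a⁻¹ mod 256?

Run Euclid on (256, 73):
256 = 3×73 + 37
73 = 1×37 + 36
37 = 1×36 + 1
36 = 36×1 + 0
Since gcd(73, 256) = 1, back-substitute to write 1 as a combination:
1 = 37 − 36
1 = −73 + 2·37
1 = 2·256 − 7·73
So 73·(-7) ≡ 1 (mod 256), and -7 ≡ 249 (mod 256).

249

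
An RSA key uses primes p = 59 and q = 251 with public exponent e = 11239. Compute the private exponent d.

φ(n) = (p−1)(q−1) = 58·250 = 14500.
Need d with 11239·d ≡ 1 (mod 14500). Apply the extended Euclidean algorithm:
14500 = 1*11239 + 3261
11239 = 3*3261 + 1456
3261 = 2*1456 + 349
1456 = 4*349 + 60
349 = 5*60 + 49
60 = 1*49 + 11
49 = 4*11 + 5
11 = 2*5 + 1
5 = 5*1 + 0
Back-substitute:
1 = 11 − 2·5
1 = −2·49 + 9·11
1 = 9·60 − 11·49
1 = −11·349 + 64·60
1 = 64·1456 − 267·349
1 = −267·3261 + 598·1456
1 = 598·11239 − 2061·3261
1 = −2061·14500 + 2659·11239
So 11239·2659 ≡ 1 (mod 14500), hence d = 2659.

2659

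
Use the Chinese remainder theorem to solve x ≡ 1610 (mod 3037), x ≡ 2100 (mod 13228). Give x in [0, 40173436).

Write x = 1610 + 3037·k. Then 3037·k ≡ 2100 − 1610 ≡ 490 (mod 13228).
Need 3037⁻¹ mod 13228. Extended Euclid on (13228, 3037):
13228 = 4×3037 + 1080
3037 = 2×1080 + 877
1080 = 1×877 + 203
877 = 4×203 + 65
203 = 3×65 + 8
65 = 8×8 + 1
8 = 8×1 + 0
Back-substitute:
1 = 65 − 8·8
1 = −8·203 + 25·65
1 = 25·877 − 108·203
1 = −108·1080 + 133·877
1 = 133·3037 − 374·1080
1 = −374·13228 + 1629·3037
3037⁻¹ ≡ 1629 (mod 13228), so k ≡ 1629·490 ≡ 4530 (mod 13228).
x = 1610 + 3037·4530 = 13759220.

13759220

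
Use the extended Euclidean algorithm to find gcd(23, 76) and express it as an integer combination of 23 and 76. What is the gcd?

1

Apply Euclid's algorithm to 76 and 23:
76 = 3×23 + 7
23 = 3×7 + 2
7 = 3×2 + 1
2 = 2×1 + 0
gcd(23, 76) = 1.
Back-substituting:
1 = 7 − 3·2
1 = −3·23 + 10·7
1 = 10·76 − 33·23
So 1 = (10)·76 + (-33)·23.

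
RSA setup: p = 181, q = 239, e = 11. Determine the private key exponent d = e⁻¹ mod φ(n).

35051

φ(n) = (p−1)(q−1) = 180·238 = 42840.
Need d with 11·d ≡ 1 (mod 42840). Apply the extended Euclidean algorithm:
42840 = 3894*11 + 6
11 = 1*6 + 5
6 = 1*5 + 1
5 = 5*1 + 0
Back-substitute:
1 = 6 − 5
1 = −11 + 2·6
1 = 2·42840 − 7789·11
So 11·(-7789) ≡ 1 (mod 42840), hence d ≡ -7789 ≡ 35051 (mod 42840).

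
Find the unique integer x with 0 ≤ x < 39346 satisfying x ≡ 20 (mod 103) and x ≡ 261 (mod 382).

Write x = 20 + 103·k. Then 103·k ≡ 261 − 20 ≡ 241 (mod 382).
Need 103⁻¹ mod 382. Extended Euclid on (382, 103):
382 = 3·103 + 73
103 = 1·73 + 30
73 = 2·30 + 13
30 = 2·13 + 4
13 = 3·4 + 1
4 = 4·1 + 0
Back-substitute:
1 = 13 − 3·4
1 = −3·30 + 7·13
1 = 7·73 − 17·30
1 = −17·103 + 24·73
1 = 24·382 − 89·103
103⁻¹ ≡ 293 (mod 382), so k ≡ 293·241 ≡ 325 (mod 382).
x = 20 + 103·325 = 33495.

33495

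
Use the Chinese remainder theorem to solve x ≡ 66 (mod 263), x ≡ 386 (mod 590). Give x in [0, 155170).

152606

Write x = 66 + 263·k. Then 263·k ≡ 386 − 66 ≡ 320 (mod 590).
Need 263⁻¹ mod 590. Extended Euclid on (590, 263):
590 = 2×263 + 64
263 = 4×64 + 7
64 = 9×7 + 1
7 = 7×1 + 0
Back-substitute:
1 = 64 − 9·7
1 = −9·263 + 37·64
1 = 37·590 − 83·263
263⁻¹ ≡ 507 (mod 590), so k ≡ 507·320 ≡ 580 (mod 590).
x = 66 + 263·580 = 152606.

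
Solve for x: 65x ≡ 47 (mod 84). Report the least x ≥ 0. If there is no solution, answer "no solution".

55

First find gcd(65, 84):
84 = 1*65 + 19
65 = 3*19 + 8
19 = 2*8 + 3
8 = 2*3 + 2
3 = 1*2 + 1
2 = 2*1 + 0
gcd = 1, so a unique solution mod 84 exists.
Back-substitute for the Bézout coefficients:
1 = 3 − 2
1 = −8 + 3·3
1 = 3·19 − 7·8
1 = −7·65 + 24·19
1 = 24·84 − 31·65
So 65·(-31) ≡ 1 (mod 84), giving 65⁻¹ ≡ 53.
x ≡ 65⁻¹·47 ≡ 53·47 ≡ 55 (mod 84).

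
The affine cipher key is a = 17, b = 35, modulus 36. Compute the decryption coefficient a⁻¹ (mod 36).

Extended Euclidean algorithm:
36 = 2×17 + 2
17 = 8×2 + 1
2 = 2×1 + 0
gcd = 1, so the inverse exists. Back-substitute:
1 = 17 − 8·2
1 = −8·36 + 17·17
So 17·17 ≡ 1 (mod 36).

17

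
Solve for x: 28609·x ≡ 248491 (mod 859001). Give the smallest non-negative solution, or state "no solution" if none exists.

First find gcd(28609, 859001):
859001 = 30·28609 + 731
28609 = 39·731 + 100
731 = 7·100 + 31
100 = 3·31 + 7
31 = 4·7 + 3
7 = 2·3 + 1
3 = 3·1 + 0
gcd = 1, so a unique solution mod 859001 exists.
Back-substitute for the Bézout coefficients:
1 = 7 − 2·3
1 = −2·31 + 9·7
1 = 9·100 − 29·31
1 = −29·731 + 212·100
1 = 212·28609 − 8297·731
1 = −8297·859001 + 249122·28609
So 28609·(249122) ≡ 1 (mod 859001), giving 28609⁻¹ ≡ 249122.
x ≡ 28609⁻¹·248491 ≡ 249122·248491 ≡ 667837 (mod 859001).

667837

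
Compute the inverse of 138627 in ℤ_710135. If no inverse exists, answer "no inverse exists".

23518

Run Euclid on (710135, 138627):
710135 = 5·138627 + 17000
138627 = 8·17000 + 2627
17000 = 6·2627 + 1238
2627 = 2·1238 + 151
1238 = 8·151 + 30
151 = 5·30 + 1
30 = 30·1 + 0
The gcd is 1. Working backward:
1 = 151 − 5·30
1 = −5·1238 + 41·151
1 = 41·2627 − 87·1238
1 = −87·17000 + 563·2627
1 = 563·138627 − 4591·17000
1 = −4591·710135 + 23518·138627
So 138627·23518 ≡ 1 (mod 710135).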